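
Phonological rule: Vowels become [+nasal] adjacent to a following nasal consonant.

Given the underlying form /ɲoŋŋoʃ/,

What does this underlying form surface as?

/o/ before nasal /ŋ/ → [õ]

[ɲõŋŋoʃ]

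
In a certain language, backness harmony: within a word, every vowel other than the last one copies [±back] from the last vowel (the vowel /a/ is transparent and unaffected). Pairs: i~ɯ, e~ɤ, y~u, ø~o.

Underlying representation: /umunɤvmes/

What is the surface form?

/u/ harmonizes with /e/ ([-back]) → [y]
/u/ harmonizes with /e/ ([-back]) → [y]
/ɤ/ harmonizes with /e/ ([-back]) → [e]

[ymynevmes]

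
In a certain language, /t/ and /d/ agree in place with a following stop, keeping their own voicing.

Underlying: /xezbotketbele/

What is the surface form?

/t/ before /k/ (velar) → [k]
/t/ before /b/ (labial) → [p]

[xezbokkepbele]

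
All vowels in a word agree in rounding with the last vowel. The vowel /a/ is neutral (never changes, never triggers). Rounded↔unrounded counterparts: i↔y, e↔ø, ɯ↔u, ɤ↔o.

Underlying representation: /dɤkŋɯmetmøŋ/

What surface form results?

[dokŋumøtmøŋ]

/ɤ/ harmonizes with /ø/ ([+round]) → [o]
/ɯ/ harmonizes with /ø/ ([+round]) → [u]
/e/ harmonizes with /ø/ ([+round]) → [ø]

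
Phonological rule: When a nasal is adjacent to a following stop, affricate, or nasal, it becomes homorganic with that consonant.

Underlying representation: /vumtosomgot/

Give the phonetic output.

[vuntosoŋgot]

/m/ before /t/ (alveolar) → [n]
/m/ before /g/ (velar) → [ŋ]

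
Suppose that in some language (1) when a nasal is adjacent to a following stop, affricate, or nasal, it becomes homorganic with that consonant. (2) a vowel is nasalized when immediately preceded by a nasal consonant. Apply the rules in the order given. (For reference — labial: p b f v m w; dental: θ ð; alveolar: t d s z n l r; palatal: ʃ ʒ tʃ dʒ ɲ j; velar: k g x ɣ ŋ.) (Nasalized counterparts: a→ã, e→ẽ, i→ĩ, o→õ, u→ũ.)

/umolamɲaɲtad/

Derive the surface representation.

[umõlaɲɲãntad]

Rule 1: /m/ before /ɲ/ (palatal) → [ɲ]
Rule 1: /ɲ/ before /t/ (alveolar) → [n]
After rule 1: umolaɲɲantad
Rule 2: /o/ after nasal /m/ → [õ]
Rule 2: /a/ after nasal /ɲ/ → [ã]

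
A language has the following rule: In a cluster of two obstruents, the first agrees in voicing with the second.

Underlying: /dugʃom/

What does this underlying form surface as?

[dukʃom]

/g/ before /ʃ/ (voiceless) → [k]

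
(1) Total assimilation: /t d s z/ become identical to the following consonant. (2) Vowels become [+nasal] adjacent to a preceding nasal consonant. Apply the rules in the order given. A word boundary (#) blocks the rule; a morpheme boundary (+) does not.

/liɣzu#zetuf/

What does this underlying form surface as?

[liɣzu#zetuf]

Rule 1: no segment meets the rule's conditions; no change.
After rule 1: liɣzu#zetuf
Rule 2: no segment meets the rule's conditions; no change.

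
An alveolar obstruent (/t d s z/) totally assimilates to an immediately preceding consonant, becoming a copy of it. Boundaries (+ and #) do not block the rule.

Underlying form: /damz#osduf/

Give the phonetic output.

[damm#ossuf]

/z/ after /m/ → [m] (total assimilation)
/d/ after /s/ → [s] (total assimilation)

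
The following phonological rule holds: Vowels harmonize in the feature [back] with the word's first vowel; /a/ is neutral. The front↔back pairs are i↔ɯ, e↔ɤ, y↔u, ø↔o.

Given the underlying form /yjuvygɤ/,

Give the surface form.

[yjyvyge]

/u/ harmonizes with /y/ ([-back]) → [y]
/ɤ/ harmonizes with /y/ ([-back]) → [e]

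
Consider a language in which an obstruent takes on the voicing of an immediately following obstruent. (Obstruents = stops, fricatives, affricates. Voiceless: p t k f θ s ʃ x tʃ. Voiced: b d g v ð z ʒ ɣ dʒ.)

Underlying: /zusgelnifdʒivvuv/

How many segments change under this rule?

/s/ before /g/ (voiced) → [z]
/f/ before /dʒ/ (voiced) → [v]
2 segments change.

2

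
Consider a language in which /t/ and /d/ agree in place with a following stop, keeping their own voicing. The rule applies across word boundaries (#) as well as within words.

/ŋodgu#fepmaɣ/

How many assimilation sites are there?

/d/ before /g/ (velar) → [g]
1 segment changes.

1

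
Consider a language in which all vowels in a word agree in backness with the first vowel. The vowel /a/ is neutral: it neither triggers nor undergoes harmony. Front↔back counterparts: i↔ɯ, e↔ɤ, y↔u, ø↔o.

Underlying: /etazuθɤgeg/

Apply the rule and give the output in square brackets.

/u/ harmonizes with /e/ ([-back]) → [y]
/ɤ/ harmonizes with /e/ ([-back]) → [e]

[etazyθegeg]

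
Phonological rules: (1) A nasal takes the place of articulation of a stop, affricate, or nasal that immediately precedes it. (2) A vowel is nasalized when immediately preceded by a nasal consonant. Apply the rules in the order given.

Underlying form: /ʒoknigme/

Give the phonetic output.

Rule 1: /n/ after /k/ (velar) → [ŋ]
Rule 1: /m/ after /g/ (velar) → [ŋ]
After rule 1: ʒokŋigŋe
Rule 2: /i/ after nasal /ŋ/ → [ĩ]
Rule 2: /e/ after nasal /ŋ/ → [ẽ]

[ʒokŋĩgŋẽ]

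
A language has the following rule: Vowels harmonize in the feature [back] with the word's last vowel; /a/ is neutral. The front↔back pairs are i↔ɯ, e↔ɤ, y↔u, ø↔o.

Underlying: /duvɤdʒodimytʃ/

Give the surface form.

/u/ harmonizes with /y/ ([-back]) → [y]
/ɤ/ harmonizes with /y/ ([-back]) → [e]
/o/ harmonizes with /y/ ([-back]) → [ø]

[dyvedʒødimytʃ]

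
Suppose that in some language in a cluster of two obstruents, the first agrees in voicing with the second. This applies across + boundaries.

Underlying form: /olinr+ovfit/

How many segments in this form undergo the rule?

/v/ before /f/ (voiceless) → [f]
1 segment changes.

1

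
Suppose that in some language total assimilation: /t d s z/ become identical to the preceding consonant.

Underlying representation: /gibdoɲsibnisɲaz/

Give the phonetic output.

[gibboɲɲibnisɲaz]

/d/ after /b/ → [b] (total assimilation)
/s/ after /ɲ/ → [ɲ] (total assimilation)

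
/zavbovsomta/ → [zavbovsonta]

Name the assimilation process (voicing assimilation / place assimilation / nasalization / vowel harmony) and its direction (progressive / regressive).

place assimilation, regressive

/m/→[n].
Each target copies a feature from the following segment, so the direction is regressive.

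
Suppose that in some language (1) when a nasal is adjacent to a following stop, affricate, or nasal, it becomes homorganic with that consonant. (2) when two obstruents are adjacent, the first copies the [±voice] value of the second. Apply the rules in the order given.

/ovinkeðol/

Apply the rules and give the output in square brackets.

Rule 1: /n/ before /k/ (velar) → [ŋ]
After rule 1: oviŋkeðol
Rule 2: no segment meets the rule's conditions; no change.

[oviŋkeðol]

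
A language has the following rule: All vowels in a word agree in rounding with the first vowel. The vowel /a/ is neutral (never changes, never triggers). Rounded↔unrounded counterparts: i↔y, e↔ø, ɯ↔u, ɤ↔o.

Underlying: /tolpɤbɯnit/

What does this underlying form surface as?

/ɤ/ harmonizes with /o/ ([+round]) → [o]
/ɯ/ harmonizes with /o/ ([+round]) → [u]
/i/ harmonizes with /o/ ([+round]) → [y]

[tolpobunyt]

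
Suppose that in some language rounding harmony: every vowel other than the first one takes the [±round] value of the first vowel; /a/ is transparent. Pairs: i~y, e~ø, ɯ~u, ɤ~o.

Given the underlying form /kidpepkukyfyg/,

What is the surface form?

[kidpepkɯkifig]

/u/ harmonizes with /i/ ([-round]) → [ɯ]
/y/ harmonizes with /i/ ([-round]) → [i]
/y/ harmonizes with /i/ ([-round]) → [i]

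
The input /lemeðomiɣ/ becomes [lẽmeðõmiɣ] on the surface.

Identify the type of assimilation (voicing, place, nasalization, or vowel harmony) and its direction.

/e/→[ẽ] /o/→[õ].
Each target copies a feature from the following segment, so the direction is regressive.

nasalization, regressive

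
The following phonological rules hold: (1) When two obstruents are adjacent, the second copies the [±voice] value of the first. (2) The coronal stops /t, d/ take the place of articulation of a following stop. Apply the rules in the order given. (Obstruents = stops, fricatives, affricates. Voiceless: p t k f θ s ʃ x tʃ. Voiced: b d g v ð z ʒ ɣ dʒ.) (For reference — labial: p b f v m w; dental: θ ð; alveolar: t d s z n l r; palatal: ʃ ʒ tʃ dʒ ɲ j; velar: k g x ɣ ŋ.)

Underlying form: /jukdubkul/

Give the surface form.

[juktubgul]

Rule 1: /d/ after /k/ (voiceless) → [t]
Rule 1: /k/ after /b/ (voiced) → [g]
After rule 1: juktubgul
Rule 2: no segment meets the rule's conditions; no change.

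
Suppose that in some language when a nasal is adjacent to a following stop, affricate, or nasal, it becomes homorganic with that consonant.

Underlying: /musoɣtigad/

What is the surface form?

no segment meets the rule's conditions; no change.

[musoɣtigad]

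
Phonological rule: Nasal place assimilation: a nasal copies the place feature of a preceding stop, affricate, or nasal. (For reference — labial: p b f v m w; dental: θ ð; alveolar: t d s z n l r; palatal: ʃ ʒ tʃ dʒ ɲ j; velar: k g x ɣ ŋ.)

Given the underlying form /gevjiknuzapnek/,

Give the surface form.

[gevjikŋuzapmek]

/n/ after /k/ (velar) → [ŋ]
/n/ after /p/ (labial) → [m]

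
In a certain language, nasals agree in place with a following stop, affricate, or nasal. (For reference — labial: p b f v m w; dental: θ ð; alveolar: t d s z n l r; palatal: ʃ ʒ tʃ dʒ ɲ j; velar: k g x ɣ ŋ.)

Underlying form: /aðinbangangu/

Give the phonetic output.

/n/ before /b/ (labial) → [m]
/n/ before /g/ (velar) → [ŋ]
/n/ before /g/ (velar) → [ŋ]

[aðimbaŋgaŋgu]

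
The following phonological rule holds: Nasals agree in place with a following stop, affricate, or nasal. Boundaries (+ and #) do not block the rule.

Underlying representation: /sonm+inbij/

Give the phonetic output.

/n/ before /m/ (labial) → [m]
/n/ before /b/ (labial) → [m]

[somm+imbij]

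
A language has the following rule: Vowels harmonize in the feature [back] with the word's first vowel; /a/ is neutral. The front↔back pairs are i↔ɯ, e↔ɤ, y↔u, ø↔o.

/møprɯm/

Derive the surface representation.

/ɯ/ harmonizes with /ø/ ([-back]) → [i]

[møprim]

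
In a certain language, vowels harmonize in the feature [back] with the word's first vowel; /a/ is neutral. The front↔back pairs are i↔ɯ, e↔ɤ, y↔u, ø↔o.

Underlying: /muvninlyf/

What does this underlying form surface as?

/i/ harmonizes with /u/ ([+back]) → [ɯ]
/y/ harmonizes with /u/ ([+back]) → [u]

[muvnɯnluf]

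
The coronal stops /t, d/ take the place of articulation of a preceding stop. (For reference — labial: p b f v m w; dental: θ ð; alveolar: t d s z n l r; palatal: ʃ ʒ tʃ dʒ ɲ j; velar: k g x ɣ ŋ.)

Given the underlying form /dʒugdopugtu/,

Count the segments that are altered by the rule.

2

/d/ after /g/ (velar) → [g]
/t/ after /g/ (velar) → [k]
2 segments change.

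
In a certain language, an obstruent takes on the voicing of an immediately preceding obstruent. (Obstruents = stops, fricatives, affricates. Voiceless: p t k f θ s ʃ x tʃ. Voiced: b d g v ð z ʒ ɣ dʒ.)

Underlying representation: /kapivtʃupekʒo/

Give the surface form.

[kapivdʒupekʃo]

/tʃ/ after /v/ (voiced) → [dʒ]
/ʒ/ after /k/ (voiceless) → [ʃ]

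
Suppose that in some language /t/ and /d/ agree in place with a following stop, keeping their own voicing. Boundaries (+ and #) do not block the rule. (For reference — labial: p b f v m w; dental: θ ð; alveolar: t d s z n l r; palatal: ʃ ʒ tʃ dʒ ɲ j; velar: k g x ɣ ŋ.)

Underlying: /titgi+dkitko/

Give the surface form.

/t/ before /g/ (velar) → [k]
/d/ before /k/ (velar) → [g]
/t/ before /k/ (velar) → [k]

[tikgi+gkikko]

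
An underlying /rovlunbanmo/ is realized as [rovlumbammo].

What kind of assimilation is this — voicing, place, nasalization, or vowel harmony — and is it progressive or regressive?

place assimilation, regressive

/n/→[m] /n/→[m].
Each target copies a feature from the following segment, so the direction is regressive.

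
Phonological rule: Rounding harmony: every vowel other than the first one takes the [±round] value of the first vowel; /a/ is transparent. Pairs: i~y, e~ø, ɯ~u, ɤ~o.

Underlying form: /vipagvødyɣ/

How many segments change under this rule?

/ø/ harmonizes with /i/ ([-round]) → [e]
/y/ harmonizes with /i/ ([-round]) → [i]
2 segments change.

2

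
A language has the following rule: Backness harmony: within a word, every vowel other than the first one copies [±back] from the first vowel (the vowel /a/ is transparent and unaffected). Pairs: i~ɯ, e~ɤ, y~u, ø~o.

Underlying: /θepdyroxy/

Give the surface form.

[θepdyrøxy]

/o/ harmonizes with /e/ ([-back]) → [ø]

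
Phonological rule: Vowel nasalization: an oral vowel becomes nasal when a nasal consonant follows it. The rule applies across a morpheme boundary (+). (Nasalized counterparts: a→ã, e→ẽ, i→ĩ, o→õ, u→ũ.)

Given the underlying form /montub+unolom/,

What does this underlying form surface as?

/o/ before nasal /n/ → [õ]
/u/ before nasal /n/ → [ũ]
/o/ before nasal /m/ → [õ]

[mõntub+ũnolõm]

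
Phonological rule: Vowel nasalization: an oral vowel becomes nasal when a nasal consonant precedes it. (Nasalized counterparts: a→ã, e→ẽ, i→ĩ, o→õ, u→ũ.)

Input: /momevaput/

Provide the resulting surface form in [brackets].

[mõmẽvaput]

/o/ after nasal /m/ → [õ]
/e/ after nasal /m/ → [ẽ]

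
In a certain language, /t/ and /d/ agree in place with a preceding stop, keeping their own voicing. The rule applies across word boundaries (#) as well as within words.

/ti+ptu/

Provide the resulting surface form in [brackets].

/t/ after /p/ (labial) → [p]

[ti+ppu]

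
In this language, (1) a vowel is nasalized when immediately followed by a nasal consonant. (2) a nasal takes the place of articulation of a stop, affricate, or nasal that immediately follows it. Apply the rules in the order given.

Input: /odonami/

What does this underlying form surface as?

Rule 1: /o/ before nasal /n/ → [õ]
Rule 1: /a/ before nasal /m/ → [ã]
After rule 1: odõnãmi
Rule 2: no segment meets the rule's conditions; no change.

[odõnãmi]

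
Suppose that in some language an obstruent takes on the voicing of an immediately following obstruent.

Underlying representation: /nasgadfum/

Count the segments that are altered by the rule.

/s/ before /g/ (voiced) → [z]
/d/ before /f/ (voiceless) → [t]
2 segments change.

2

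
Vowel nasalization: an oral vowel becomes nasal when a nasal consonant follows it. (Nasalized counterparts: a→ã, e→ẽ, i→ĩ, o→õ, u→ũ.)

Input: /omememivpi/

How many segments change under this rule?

3

/o/ before nasal /m/ → [õ]
/e/ before nasal /m/ → [ẽ]
/e/ before nasal /m/ → [ẽ]
3 segments change.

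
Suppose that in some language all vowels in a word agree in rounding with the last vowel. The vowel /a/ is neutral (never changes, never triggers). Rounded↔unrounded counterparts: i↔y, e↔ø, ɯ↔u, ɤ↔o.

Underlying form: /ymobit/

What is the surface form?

/y/ harmonizes with /i/ ([-round]) → [i]
/o/ harmonizes with /i/ ([-round]) → [ɤ]

[imɤbit]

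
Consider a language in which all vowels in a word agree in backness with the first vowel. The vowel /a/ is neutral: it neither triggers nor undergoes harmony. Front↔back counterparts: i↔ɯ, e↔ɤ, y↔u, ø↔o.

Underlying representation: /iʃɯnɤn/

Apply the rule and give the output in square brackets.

[iʃinen]

/ɯ/ harmonizes with /i/ ([-back]) → [i]
/ɤ/ harmonizes with /i/ ([-back]) → [e]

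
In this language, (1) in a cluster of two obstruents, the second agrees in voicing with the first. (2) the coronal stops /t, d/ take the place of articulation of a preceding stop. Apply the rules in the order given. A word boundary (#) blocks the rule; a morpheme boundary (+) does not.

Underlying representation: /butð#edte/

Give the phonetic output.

[butθ#edde]

Rule 1: /ð/ after /t/ (voiceless) → [θ]
Rule 1: /t/ after /d/ (voiced) → [d]
After rule 1: butθ#edde
Rule 2: no segment meets the rule's conditions; no change.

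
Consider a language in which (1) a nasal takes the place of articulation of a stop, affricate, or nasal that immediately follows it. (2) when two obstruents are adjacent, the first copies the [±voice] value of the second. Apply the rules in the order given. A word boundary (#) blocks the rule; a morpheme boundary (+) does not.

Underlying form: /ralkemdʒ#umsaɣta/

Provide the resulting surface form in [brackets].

Rule 1: /m/ before /dʒ/ (palatal) → [ɲ]
After rule 1: ralkeɲdʒ#umsaɣta
Rule 2: /ɣ/ before /t/ (voiceless) → [x]

[ralkeɲdʒ#umsaxta]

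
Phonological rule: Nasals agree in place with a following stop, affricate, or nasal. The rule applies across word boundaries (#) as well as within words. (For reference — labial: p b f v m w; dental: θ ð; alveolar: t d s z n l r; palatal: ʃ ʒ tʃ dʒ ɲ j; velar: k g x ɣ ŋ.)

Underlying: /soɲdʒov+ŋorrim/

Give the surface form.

[soɲdʒov+ŋorrim]

no segment meets the rule's conditions; no change.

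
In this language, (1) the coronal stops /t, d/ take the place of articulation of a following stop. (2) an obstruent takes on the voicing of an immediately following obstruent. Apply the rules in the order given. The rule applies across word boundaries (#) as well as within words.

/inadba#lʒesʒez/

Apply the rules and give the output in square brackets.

[inabba#lʒezʒez]

Rule 1: /d/ before /b/ (labial) → [b]
After rule 1: inabba#lʒesʒez
Rule 2: /s/ before /ʒ/ (voiced) → [z]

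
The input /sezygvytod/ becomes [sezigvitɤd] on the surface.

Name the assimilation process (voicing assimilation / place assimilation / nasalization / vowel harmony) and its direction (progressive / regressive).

vowel harmony, progressive

/y/→[i] /y/→[i] /o/→[ɤ].
Vowels agree with the first vowel, so the harmony is progressive.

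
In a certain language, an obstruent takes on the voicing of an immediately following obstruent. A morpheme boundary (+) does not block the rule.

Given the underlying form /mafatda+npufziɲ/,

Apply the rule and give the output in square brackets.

/t/ before /d/ (voiced) → [d]
/f/ before /z/ (voiced) → [v]

[mafadda+npuvziɲ]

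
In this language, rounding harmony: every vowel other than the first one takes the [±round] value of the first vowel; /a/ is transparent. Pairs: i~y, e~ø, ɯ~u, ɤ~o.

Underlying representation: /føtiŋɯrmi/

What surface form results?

[føtyŋurmy]

/i/ harmonizes with /ø/ ([+round]) → [y]
/ɯ/ harmonizes with /ø/ ([+round]) → [u]
/i/ harmonizes with /ø/ ([+round]) → [y]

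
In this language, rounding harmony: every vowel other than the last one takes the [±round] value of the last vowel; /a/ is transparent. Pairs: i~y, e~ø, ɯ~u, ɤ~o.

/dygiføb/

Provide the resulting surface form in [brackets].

/i/ harmonizes with /ø/ ([+round]) → [y]

[dygyføb]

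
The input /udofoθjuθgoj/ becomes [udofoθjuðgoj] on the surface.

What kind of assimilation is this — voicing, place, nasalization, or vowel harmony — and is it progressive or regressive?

/θ/→[ð].
Each target copies a feature from the following segment, so the direction is regressive.

voicing assimilation, regressive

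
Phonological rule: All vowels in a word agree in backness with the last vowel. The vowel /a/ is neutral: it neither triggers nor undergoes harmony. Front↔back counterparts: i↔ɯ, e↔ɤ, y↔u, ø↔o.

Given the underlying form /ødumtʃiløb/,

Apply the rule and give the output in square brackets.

/u/ harmonizes with /ø/ ([-back]) → [y]

[ødymtʃiløb]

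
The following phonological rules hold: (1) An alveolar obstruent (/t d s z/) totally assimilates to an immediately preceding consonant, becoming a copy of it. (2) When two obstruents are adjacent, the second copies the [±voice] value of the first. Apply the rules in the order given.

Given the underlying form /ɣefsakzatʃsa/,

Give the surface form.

Rule 1: /s/ after /f/ → [f] (total assimilation)
Rule 1: /z/ after /k/ → [k] (total assimilation)
Rule 1: /s/ after /tʃ/ → [tʃ] (total assimilation)
After rule 1: ɣeffakkatʃtʃa
Rule 2: no segment meets the rule's conditions; no change.

[ɣeffakkatʃtʃa]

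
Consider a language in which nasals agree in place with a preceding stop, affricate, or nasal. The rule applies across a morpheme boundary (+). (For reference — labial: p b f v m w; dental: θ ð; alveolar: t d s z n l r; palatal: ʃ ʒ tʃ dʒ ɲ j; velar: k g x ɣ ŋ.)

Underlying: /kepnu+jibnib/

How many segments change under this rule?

2

/n/ after /p/ (labial) → [m]
/n/ after /b/ (labial) → [m]
2 segments change.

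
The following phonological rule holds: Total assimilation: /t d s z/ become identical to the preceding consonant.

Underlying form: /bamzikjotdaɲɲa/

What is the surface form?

[bammikjottaɲɲa]

/z/ after /m/ → [m] (total assimilation)
/d/ after /t/ → [t] (total assimilation)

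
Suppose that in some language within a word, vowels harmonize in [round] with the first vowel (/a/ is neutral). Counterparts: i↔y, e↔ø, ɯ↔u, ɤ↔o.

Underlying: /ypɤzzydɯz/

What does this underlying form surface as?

[ypozzyduz]

/ɤ/ harmonizes with /y/ ([+round]) → [o]
/ɯ/ harmonizes with /y/ ([+round]) → [u]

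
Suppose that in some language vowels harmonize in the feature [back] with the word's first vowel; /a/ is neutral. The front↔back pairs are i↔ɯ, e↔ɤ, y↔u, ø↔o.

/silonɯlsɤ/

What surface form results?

[silønilse]

/o/ harmonizes with /i/ ([-back]) → [ø]
/ɯ/ harmonizes with /i/ ([-back]) → [i]
/ɤ/ harmonizes with /i/ ([-back]) → [e]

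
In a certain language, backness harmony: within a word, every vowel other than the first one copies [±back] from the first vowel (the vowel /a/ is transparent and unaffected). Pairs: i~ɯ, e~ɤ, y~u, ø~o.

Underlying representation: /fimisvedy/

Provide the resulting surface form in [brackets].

no segment meets the rule's conditions; no change.

[fimisvedy]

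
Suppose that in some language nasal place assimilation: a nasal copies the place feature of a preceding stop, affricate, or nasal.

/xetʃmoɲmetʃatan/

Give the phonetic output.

/m/ after /tʃ/ (palatal) → [ɲ]
/m/ after /ɲ/ (palatal) → [ɲ]

[xetʃɲoɲɲetʃatan]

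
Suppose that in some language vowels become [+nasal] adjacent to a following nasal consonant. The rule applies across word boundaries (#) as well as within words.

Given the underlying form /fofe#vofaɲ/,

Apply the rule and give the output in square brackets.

[fofe#vofãɲ]

/a/ before nasal /ɲ/ → [ã]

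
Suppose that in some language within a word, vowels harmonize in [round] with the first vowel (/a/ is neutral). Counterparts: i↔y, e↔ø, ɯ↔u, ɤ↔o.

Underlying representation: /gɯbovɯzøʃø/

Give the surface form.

/o/ harmonizes with /ɯ/ ([-round]) → [ɤ]
/ø/ harmonizes with /ɯ/ ([-round]) → [e]
/ø/ harmonizes with /ɯ/ ([-round]) → [e]

[gɯbɤvɯzeʃe]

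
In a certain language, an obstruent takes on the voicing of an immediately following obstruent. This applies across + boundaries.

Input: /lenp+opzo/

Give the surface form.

/p/ before /z/ (voiced) → [b]

[lenp+obzo]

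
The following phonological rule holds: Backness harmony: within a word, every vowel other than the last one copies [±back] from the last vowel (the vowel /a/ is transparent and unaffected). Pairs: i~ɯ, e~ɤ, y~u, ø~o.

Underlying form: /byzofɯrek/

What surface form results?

[byzøfirek]

/o/ harmonizes with /e/ ([-back]) → [ø]
/ɯ/ harmonizes with /e/ ([-back]) → [i]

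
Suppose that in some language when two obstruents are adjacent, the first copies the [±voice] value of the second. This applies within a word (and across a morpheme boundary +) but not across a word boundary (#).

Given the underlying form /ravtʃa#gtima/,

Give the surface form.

/v/ before /tʃ/ (voiceless) → [f]
/g/ before /t/ (voiceless) → [k]

[raftʃa#ktima]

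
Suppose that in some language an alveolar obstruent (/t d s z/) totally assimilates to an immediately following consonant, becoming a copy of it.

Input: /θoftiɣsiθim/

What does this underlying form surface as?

no segment meets the rule's conditions; no change.

[θoftiɣsiθim]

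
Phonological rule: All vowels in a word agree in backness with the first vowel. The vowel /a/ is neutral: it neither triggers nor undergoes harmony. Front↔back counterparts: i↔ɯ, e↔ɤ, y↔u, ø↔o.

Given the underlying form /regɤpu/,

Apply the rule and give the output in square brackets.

[regepy]

/ɤ/ harmonizes with /e/ ([-back]) → [e]
/u/ harmonizes with /e/ ([-back]) → [y]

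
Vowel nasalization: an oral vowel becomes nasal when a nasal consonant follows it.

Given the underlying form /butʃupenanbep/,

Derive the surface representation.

[butʃupẽnãnbep]

/e/ before nasal /n/ → [ẽ]
/a/ before nasal /n/ → [ã]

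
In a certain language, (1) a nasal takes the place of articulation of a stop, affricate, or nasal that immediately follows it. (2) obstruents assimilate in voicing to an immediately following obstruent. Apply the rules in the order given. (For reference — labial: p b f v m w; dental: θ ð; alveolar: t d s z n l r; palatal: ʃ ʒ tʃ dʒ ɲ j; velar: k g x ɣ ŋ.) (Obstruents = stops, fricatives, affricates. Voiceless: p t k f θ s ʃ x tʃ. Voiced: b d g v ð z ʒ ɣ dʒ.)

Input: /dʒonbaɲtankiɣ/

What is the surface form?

[dʒombantaŋkiɣ]

Rule 1: /n/ before /b/ (labial) → [m]
Rule 1: /ɲ/ before /t/ (alveolar) → [n]
Rule 1: /n/ before /k/ (velar) → [ŋ]
After rule 1: dʒombantaŋkiɣ
Rule 2: no segment meets the rule's conditions; no change.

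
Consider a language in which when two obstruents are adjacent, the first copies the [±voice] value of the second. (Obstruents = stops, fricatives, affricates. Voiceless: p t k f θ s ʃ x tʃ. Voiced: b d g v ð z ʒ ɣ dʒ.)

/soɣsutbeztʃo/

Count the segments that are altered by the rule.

/ɣ/ before /s/ (voiceless) → [x]
/t/ before /b/ (voiced) → [d]
/z/ before /tʃ/ (voiceless) → [s]
3 segments change.

3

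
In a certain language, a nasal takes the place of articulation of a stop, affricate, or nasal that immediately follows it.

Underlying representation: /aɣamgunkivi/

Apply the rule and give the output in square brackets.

/m/ before /g/ (velar) → [ŋ]
/n/ before /k/ (velar) → [ŋ]

[aɣaŋguŋkivi]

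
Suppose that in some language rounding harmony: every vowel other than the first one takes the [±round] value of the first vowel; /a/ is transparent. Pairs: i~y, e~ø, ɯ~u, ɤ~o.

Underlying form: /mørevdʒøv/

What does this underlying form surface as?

[mørøvdʒøv]

/e/ harmonizes with /ø/ ([+round]) → [ø]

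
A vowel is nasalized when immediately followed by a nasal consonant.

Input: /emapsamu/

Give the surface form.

[ẽmapsãmu]

/e/ before nasal /m/ → [ẽ]
/a/ before nasal /m/ → [ã]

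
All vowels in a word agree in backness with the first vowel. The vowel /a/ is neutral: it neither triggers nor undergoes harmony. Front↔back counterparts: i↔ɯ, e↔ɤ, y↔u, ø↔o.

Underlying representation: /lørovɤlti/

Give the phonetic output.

/o/ harmonizes with /ø/ ([-back]) → [ø]
/ɤ/ harmonizes with /ø/ ([-back]) → [e]

[lørøvelti]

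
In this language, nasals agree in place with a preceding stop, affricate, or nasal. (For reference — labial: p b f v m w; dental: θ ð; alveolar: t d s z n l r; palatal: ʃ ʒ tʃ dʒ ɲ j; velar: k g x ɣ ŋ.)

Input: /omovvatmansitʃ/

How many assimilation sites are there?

/m/ after /t/ (alveolar) → [n]
1 segment changes.

1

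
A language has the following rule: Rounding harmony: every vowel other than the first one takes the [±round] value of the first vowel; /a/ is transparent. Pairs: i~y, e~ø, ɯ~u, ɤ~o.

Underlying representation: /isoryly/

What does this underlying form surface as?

[isɤrili]

/o/ harmonizes with /i/ ([-round]) → [ɤ]
/y/ harmonizes with /i/ ([-round]) → [i]
/y/ harmonizes with /i/ ([-round]) → [i]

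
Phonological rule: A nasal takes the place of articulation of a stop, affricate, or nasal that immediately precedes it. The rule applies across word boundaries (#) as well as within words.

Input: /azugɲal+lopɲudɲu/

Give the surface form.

/ɲ/ after /g/ (velar) → [ŋ]
/ɲ/ after /p/ (labial) → [m]
/ɲ/ after /d/ (alveolar) → [n]

[azugŋal+lopmudnu]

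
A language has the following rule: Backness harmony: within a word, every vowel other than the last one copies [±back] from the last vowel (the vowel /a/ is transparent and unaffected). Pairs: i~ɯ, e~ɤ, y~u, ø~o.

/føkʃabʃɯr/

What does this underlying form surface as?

/ø/ harmonizes with /ɯ/ ([+back]) → [o]

[fokʃabʃɯr]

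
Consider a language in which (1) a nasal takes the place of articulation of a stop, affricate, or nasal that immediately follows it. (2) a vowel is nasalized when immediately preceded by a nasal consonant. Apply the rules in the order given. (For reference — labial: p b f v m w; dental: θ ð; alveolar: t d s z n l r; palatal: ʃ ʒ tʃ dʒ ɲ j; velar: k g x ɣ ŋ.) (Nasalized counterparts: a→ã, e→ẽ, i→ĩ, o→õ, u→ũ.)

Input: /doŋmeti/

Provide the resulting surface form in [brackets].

[dommẽti]

Rule 1: /ŋ/ before /m/ (labial) → [m]
After rule 1: dommeti
Rule 2: /e/ after nasal /m/ → [ẽ]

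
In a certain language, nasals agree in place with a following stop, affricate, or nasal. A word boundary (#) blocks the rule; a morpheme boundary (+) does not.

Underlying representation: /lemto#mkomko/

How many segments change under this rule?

/m/ before /t/ (alveolar) → [n]
/m/ before /k/ (velar) → [ŋ]
/m/ before /k/ (velar) → [ŋ]
3 segments change.

3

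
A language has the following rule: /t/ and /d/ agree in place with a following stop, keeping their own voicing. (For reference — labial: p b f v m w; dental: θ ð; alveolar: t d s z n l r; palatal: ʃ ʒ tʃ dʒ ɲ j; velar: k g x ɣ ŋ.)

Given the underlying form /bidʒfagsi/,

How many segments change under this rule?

No segment meets the rule's conditions.

0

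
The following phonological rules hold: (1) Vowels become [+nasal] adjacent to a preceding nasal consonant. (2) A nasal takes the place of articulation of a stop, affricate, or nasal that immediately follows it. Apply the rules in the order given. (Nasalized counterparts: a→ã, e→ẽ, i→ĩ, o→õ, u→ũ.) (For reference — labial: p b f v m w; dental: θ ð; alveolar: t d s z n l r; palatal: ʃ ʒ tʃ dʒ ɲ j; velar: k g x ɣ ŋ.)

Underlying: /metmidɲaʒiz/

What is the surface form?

Rule 1: /e/ after nasal /m/ → [ẽ]
Rule 1: /i/ after nasal /m/ → [ĩ]
Rule 1: /a/ after nasal /ɲ/ → [ã]
After rule 1: mẽtmĩdɲãʒiz
Rule 2: no segment meets the rule's conditions; no change.

[mẽtmĩdɲãʒiz]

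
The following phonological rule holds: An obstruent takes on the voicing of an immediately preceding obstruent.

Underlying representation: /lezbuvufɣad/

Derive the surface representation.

[lezbuvufxad]

/ɣ/ after /f/ (voiceless) → [x]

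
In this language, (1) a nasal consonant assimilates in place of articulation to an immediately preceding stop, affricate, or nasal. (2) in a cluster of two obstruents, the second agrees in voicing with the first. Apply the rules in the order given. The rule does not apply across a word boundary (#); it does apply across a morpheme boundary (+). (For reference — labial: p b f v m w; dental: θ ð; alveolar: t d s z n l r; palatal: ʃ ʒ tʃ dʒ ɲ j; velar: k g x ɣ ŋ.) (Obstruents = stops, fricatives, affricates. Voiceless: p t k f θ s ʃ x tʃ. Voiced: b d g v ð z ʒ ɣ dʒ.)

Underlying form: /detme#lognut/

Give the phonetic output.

Rule 1: /m/ after /t/ (alveolar) → [n]
Rule 1: /n/ after /g/ (velar) → [ŋ]
After rule 1: detne#logŋut
Rule 2: no segment meets the rule's conditions; no change.

[detne#logŋut]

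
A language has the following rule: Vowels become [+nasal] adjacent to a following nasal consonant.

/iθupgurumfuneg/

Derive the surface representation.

/u/ before nasal /m/ → [ũ]
/u/ before nasal /n/ → [ũ]

[iθupgurũmfũneg]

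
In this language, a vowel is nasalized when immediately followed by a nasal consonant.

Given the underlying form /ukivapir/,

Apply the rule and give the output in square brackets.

[ukivapir]

no segment meets the rule's conditions; no change.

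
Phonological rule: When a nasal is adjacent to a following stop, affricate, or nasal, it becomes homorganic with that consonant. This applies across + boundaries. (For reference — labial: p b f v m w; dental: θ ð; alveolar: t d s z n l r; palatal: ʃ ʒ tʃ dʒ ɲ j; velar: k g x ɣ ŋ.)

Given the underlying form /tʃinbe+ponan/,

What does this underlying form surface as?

/n/ before /b/ (labial) → [m]

[tʃimbe+ponan]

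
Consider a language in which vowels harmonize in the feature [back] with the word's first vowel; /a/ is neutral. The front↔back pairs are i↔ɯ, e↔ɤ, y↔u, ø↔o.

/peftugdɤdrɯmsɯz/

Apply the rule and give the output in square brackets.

/u/ harmonizes with /e/ ([-back]) → [y]
/ɤ/ harmonizes with /e/ ([-back]) → [e]
/ɯ/ harmonizes with /e/ ([-back]) → [i]
/ɯ/ harmonizes with /e/ ([-back]) → [i]

[peftygdedrimsiz]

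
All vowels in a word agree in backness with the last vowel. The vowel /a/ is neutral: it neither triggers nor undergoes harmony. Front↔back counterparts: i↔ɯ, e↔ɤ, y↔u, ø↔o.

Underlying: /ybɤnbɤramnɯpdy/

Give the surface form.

[ybenberamnipdy]

/ɤ/ harmonizes with /y/ ([-back]) → [e]
/ɤ/ harmonizes with /y/ ([-back]) → [e]
/ɯ/ harmonizes with /y/ ([-back]) → [i]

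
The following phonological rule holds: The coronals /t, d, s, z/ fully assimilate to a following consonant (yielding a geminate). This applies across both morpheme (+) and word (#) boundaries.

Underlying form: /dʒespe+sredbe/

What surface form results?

[dʒeppe+rrebbe]

/s/ before /p/ → [p] (total assimilation)
/s/ before /r/ → [r] (total assimilation)
/d/ before /b/ → [b] (total assimilation)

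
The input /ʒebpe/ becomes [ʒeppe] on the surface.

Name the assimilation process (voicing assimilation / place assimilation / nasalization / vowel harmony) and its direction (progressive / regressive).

/b/→[p].
Each target copies a feature from the following segment, so the direction is regressive.

voicing assimilation, regressive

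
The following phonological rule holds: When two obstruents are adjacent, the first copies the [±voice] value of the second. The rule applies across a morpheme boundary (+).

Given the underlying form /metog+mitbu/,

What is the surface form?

[metog+midbu]

/t/ before /b/ (voiced) → [d]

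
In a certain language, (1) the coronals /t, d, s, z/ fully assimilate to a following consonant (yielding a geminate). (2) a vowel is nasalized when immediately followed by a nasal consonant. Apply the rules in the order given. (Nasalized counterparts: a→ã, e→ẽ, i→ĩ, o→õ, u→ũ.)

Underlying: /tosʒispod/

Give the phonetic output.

[toʒʒippod]

Rule 1: /s/ before /ʒ/ → [ʒ] (total assimilation)
Rule 1: /s/ before /p/ → [p] (total assimilation)
After rule 1: toʒʒippod
Rule 2: no segment meets the rule's conditions; no change.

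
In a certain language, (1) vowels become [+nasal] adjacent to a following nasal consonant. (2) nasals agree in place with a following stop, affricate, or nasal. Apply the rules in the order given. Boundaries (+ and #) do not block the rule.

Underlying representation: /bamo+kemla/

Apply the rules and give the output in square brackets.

Rule 1: /a/ before nasal /m/ → [ã]
Rule 1: /e/ before nasal /m/ → [ẽ]
After rule 1: bãmo+kẽmla
Rule 2: no segment meets the rule's conditions; no change.

[bãmo+kẽmla]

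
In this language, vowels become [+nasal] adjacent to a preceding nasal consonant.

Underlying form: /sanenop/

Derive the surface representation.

/e/ after nasal /n/ → [ẽ]
/o/ after nasal /n/ → [õ]

[sanẽnõp]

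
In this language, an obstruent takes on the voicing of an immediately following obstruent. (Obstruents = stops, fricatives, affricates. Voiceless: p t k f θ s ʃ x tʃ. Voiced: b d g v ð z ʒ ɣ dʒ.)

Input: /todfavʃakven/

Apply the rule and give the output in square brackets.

/d/ before /f/ (voiceless) → [t]
/v/ before /ʃ/ (voiceless) → [f]
/k/ before /v/ (voiced) → [g]

[totfafʃagven]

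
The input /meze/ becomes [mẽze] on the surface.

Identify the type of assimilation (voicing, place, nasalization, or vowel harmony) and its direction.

nasalization, progressive

/e/→[ẽ].
Each target copies a feature from the preceding segment, so the direction is progressive.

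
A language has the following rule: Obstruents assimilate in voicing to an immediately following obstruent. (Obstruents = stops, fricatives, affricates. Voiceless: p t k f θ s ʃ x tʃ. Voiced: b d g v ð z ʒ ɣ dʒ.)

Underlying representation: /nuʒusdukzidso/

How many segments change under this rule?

/s/ before /d/ (voiced) → [z]
/k/ before /z/ (voiced) → [g]
/d/ before /s/ (voiceless) → [t]
3 segments change.

3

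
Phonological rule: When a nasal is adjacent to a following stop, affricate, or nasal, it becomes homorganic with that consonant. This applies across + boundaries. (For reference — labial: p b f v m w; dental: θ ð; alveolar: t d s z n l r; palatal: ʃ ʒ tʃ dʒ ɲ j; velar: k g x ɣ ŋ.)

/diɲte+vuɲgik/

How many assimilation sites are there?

/ɲ/ before /t/ (alveolar) → [n]
/ɲ/ before /g/ (velar) → [ŋ]
2 segments change.

2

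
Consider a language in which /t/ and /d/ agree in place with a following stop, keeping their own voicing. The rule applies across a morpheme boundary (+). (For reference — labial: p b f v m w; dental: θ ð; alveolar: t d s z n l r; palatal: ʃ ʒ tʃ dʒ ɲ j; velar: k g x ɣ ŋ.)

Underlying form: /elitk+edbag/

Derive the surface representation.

/t/ before /k/ (velar) → [k]
/d/ before /b/ (labial) → [b]

[elikk+ebbag]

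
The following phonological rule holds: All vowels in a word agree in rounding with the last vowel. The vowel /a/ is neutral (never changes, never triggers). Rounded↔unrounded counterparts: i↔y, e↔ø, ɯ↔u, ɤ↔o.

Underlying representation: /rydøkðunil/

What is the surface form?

/y/ harmonizes with /i/ ([-round]) → [i]
/ø/ harmonizes with /i/ ([-round]) → [e]
/u/ harmonizes with /i/ ([-round]) → [ɯ]

[ridekðɯnil]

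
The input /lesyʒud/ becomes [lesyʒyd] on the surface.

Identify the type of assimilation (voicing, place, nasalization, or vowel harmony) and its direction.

vowel harmony, progressive

/u/→[y].
Vowels agree with the first vowel, so the harmony is progressive.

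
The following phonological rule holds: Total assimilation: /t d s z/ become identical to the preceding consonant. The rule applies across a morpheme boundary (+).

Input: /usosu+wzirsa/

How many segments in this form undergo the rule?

/z/ after /w/ → [w] (total assimilation)
/s/ after /r/ → [r] (total assimilation)
2 segments change.

2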